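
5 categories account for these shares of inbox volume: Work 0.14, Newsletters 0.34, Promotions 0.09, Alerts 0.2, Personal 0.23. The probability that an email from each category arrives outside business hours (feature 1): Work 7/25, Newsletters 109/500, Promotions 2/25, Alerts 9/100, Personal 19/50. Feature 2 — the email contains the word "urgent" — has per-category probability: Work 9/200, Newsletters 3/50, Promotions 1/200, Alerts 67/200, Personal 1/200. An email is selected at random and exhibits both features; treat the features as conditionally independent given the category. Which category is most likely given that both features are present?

By Bayes' rule, posterior ∝ prior × likelihood:
  Work: 0.14 × 0.28 × 0.045 = 0.001764
  Newsletters: 0.34 × 0.218 × 0.06 = 0.0044472
  Promotions: 0.09 × 0.08 × 0.005 = 0.000036
  Alerts: 0.2 × 0.09 × 0.335 = 0.00603
  Personal: 0.23 × 0.38 × 0.005 = 0.000437
Sum = 0.0127142.
Largest term belongs to Alerts, so Alerts is most probable.

Alerts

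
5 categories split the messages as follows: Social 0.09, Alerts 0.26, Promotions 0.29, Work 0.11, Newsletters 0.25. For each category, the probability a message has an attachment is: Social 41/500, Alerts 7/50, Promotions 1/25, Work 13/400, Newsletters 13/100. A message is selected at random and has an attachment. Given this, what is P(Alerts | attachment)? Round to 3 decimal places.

By Bayes' rule, posterior ∝ prior × likelihood:
  Social: 0.09 × 0.082 = 0.00738
  Alerts: 0.26 × 0.14 = 0.0364
  Promotions: 0.29 × 0.04 = 0.0116
  Work: 0.11 × 0.0325 = 0.003575
  Newsletters: 0.25 × 0.13 = 0.0325
Normalizing constant = 0.091455.
P(Alerts | evidence) = 0.0364 / 0.091455 ≈ 0.398.

0.398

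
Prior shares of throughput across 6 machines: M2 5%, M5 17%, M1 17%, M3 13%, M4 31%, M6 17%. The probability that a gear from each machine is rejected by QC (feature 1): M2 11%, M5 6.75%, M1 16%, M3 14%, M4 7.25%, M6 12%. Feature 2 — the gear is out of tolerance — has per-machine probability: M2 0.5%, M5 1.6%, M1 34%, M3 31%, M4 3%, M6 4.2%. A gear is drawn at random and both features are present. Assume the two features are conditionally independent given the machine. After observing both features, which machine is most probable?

M1

Unnormalized posteriors (prior × likelihood):
  M2: 0.05 × 0.11 × 0.005 = 0.0000275
  M5: 0.17 × 0.0675 × 0.016 = 0.0001836
  M1: 0.17 × 0.16 × 0.34 = 0.009248
  M3: 0.13 × 0.14 × 0.31 = 0.005642
  M4: 0.31 × 0.0725 × 0.03 = 0.00067425
  M6: 0.17 × 0.12 × 0.042 = 0.0008568
Sum = 0.01663215.
Largest term belongs to M1, so M1 is most probable.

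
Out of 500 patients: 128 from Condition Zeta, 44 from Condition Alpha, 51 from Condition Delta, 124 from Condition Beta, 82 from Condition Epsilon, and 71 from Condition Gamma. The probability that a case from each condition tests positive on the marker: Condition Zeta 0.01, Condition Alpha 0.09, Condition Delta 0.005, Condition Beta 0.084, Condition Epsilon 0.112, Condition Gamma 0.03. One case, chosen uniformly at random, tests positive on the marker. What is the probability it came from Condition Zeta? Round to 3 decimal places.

0.047

Unnormalized posteriors (prior × likelihood):
  Condition Zeta: 0.256 × 0.01 = 0.00256
  Condition Alpha: 0.088 × 0.09 = 0.00792
  Condition Delta: 0.102 × 0.005 = 0.00051
  Condition Beta: 0.248 × 0.084 = 0.020832
  Condition Epsilon: 0.164 × 0.112 = 0.018368
  Condition Gamma: 0.142 × 0.03 = 0.00426
Total = 0.05445.
P(Condition Zeta | evidence) = 0.00256 / 0.05445 ≈ 0.047.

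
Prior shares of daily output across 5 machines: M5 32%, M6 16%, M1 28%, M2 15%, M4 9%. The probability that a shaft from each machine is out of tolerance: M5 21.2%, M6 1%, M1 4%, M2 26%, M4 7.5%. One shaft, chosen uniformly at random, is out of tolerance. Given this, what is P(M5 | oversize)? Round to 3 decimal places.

By Bayes' rule, posterior ∝ prior × likelihood:
  M5: 0.32 × 0.212 = 0.06784
  M6: 0.16 × 0.01 = 0.0016
  M1: 0.28 × 0.04 = 0.0112
  M2: 0.15 × 0.26 = 0.039
  M4: 0.09 × 0.075 = 0.00675
Sum = 0.12639.
P(M5 | evidence) = 0.06784 / 0.12639 ≈ 0.537.

0.537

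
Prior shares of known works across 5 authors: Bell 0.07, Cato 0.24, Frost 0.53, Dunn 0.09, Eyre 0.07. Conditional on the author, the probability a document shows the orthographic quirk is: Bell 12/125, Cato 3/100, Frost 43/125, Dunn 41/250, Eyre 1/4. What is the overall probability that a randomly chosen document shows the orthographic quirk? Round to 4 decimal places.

By Bayes' rule, posterior ∝ prior × likelihood:
  Bell: 0.07 × 0.096 = 0.00672
  Cato: 0.24 × 0.03 = 0.0072
  Frost: 0.53 × 0.344 = 0.18232
  Dunn: 0.09 × 0.164 = 0.01476
  Eyre: 0.07 × 0.25 = 0.0175
P(quirk) = 0.00672 + 0.0072 + 0.18232 + 0.01476 + 0.0175 = 0.2285 → 0.2285.

0.2285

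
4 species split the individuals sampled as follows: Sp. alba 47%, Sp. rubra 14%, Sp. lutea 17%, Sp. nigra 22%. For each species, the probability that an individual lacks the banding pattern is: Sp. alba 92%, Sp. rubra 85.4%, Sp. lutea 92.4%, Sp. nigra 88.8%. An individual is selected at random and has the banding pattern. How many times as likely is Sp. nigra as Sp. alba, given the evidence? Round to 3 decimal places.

Taking complements, P(banded | each) = Sp. alba 0.08, Sp. rubra 0.146, Sp. lutea 0.076, Sp. nigra 0.112.
Prior × likelihood for each hypothesis:
  Sp. alba: 0.47 × 0.08 = 0.0376
  Sp. rubra: 0.14 × 0.146 = 0.02044
  Sp. lutea: 0.17 × 0.076 = 0.01292
  Sp. nigra: 0.22 × 0.112 = 0.02464
Total = 0.0956.
The ratio is 0.02464 / 0.0376 (the normalizer cancels) = 0.655.

0.655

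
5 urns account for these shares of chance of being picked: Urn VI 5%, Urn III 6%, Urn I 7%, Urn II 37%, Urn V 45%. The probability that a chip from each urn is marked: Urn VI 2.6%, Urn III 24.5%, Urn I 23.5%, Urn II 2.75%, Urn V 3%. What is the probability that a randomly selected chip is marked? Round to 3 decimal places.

Unnormalized posteriors (prior × likelihood):
  Urn VI: 0.05 × 0.026 = 0.0013
  Urn III: 0.06 × 0.245 = 0.0147
  Urn I: 0.07 × 0.235 = 0.01645
  Urn II: 0.37 × 0.0275 = 0.010175
  Urn V: 0.45 × 0.03 = 0.0135
P(marked) = 0.0013 + 0.0147 + 0.01645 + 0.010175 + 0.0135 = 0.056125 → 0.056.

0.056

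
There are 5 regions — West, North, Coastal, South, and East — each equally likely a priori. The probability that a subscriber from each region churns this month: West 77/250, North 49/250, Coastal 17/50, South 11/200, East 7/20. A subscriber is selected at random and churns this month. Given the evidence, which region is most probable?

Since the prior is uniform, the posterior is proportional to the likelihood:
  West: 0.308
  North: 0.196
  Coastal: 0.34
  South: 0.055
  East: 0.35
Sum = 1.249.
Largest term belongs to East, so East is most probable.

East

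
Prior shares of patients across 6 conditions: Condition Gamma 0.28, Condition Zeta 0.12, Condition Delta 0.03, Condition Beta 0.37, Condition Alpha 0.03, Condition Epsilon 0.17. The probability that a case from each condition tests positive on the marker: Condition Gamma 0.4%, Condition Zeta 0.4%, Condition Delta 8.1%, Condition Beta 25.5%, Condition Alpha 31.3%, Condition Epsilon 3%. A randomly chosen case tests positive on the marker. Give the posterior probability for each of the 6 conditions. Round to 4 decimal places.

Condition Gamma 0.0099, Condition Zeta 0.0043, Condition Delta 0.0215, Condition Beta 0.8359, Condition Alpha 0.0832, Condition Epsilon 0.0452

Compute prior × likelihood for every hypothesis:
  Condition Gamma: 0.28 × 0.004 = 0.00112
  Condition Zeta: 0.12 × 0.004 = 0.00048
  Condition Delta: 0.03 × 0.081 = 0.00243
  Condition Beta: 0.37 × 0.255 = 0.09435
  Condition Alpha: 0.03 × 0.313 = 0.00939
  Condition Epsilon: 0.17 × 0.03 = 0.0051
Sum = 0.11287.
P(Condition Gamma | marker-positive) = 0.00112/0.11287 ≈ 0.0099
P(Condition Zeta | marker-positive) = 0.00048/0.11287 ≈ 0.0043
P(Condition Delta | marker-positive) = 0.00243/0.11287 ≈ 0.0215
P(Condition Beta | marker-positive) = 0.09435/0.11287 ≈ 0.8359
P(Condition Alpha | marker-positive) = 0.00939/0.11287 ≈ 0.0832
P(Condition Epsilon | marker-positive) = 0.0051/0.11287 ≈ 0.0452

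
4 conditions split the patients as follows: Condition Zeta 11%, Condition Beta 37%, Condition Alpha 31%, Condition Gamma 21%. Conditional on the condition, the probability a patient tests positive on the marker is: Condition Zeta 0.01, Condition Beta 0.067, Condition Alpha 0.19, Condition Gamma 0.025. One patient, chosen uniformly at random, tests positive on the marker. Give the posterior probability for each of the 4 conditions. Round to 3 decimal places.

Condition Zeta 0.012, Condition Beta 0.275, Condition Alpha 0.654, Condition Gamma 0.058

Prior × likelihood for each hypothesis:
  Condition Zeta: 0.11 × 0.01 = 0.0011
  Condition Beta: 0.37 × 0.067 = 0.02479
  Condition Alpha: 0.31 × 0.19 = 0.0589
  Condition Gamma: 0.21 × 0.025 = 0.00525
Total = 0.09004.
P(Condition Zeta | marker-positive) = 0.0011/0.09004 ≈ 0.012
P(Condition Beta | marker-positive) = 0.02479/0.09004 ≈ 0.275
P(Condition Alpha | marker-positive) = 0.0589/0.09004 ≈ 0.654
P(Condition Gamma | marker-positive) = 0.00525/0.09004 ≈ 0.058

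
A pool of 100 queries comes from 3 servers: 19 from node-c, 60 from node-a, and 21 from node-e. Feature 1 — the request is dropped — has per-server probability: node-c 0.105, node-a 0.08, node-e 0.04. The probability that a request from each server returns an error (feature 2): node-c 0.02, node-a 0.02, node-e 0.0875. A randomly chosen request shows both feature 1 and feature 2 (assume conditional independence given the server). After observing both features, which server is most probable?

node-a

By Bayes' rule, posterior ∝ prior × likelihood:
  node-c: 0.19 × 0.105 × 0.02 = 0.000399
  node-a: 0.6 × 0.08 × 0.02 = 0.00096
  node-e: 0.21 × 0.04 × 0.0875 = 0.000735
Sum = 0.002094.
Largest term belongs to node-a, so node-a is most probable.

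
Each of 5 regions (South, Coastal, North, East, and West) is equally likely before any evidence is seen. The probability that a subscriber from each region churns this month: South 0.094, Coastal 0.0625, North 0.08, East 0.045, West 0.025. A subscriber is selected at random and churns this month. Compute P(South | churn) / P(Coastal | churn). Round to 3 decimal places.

1.504

With a uniform prior (1/5 each), posterior ∝ likelihood:
  South: 0.094
  Coastal: 0.0625
  North: 0.08
  East: 0.045
  West: 0.025
Sum = 0.3065.
The ratio is 0.094 / 0.0625 (the normalizer cancels) = 1.504.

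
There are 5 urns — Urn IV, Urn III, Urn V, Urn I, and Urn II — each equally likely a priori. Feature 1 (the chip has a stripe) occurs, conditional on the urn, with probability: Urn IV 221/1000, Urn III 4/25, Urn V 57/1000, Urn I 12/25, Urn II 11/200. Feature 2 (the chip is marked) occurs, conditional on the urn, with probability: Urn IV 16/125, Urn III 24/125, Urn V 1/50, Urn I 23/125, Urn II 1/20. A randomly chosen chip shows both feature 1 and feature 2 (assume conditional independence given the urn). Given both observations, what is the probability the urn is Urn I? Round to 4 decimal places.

With a uniform prior (1/5 each), posterior ∝ likelihood:
  Urn IV: 0.221 × 0.128 = 0.028288
  Urn III: 0.16 × 0.192 = 0.03072
  Urn V: 0.057 × 0.02 = 0.00114
  Urn I: 0.48 × 0.184 = 0.08832
  Urn II: 0.055 × 0.05 = 0.00275
Normalizing constant = 0.151218.
P(Urn I | evidence) = 0.08832 / 0.151218 ≈ 0.5841.

0.5841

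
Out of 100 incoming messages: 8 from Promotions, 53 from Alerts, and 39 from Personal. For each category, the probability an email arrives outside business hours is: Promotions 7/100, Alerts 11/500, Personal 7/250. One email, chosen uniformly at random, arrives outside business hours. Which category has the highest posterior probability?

Prior × likelihood for each hypothesis:
  Promotions: 0.08 × 0.07 = 0.0056
  Alerts: 0.53 × 0.022 = 0.01166
  Personal: 0.39 × 0.028 = 0.01092
Sum = 0.02818.
Largest term belongs to Alerts, so Alerts is most probable.

Alerts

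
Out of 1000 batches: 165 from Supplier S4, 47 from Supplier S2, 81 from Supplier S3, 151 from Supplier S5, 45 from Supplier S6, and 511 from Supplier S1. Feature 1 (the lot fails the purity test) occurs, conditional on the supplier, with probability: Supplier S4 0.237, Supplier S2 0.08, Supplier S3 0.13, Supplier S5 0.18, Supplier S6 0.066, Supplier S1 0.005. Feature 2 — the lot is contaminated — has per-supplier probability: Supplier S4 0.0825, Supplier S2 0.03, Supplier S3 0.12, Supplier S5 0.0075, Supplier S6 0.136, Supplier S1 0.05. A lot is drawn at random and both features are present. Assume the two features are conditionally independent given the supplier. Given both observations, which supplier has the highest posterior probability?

Unnormalized posteriors (prior × likelihood):
  Supplier S4: 0.165 × 0.237 × 0.0825 = 0.0032261625
  Supplier S2: 0.047 × 0.08 × 0.03 = 0.0001128
  Supplier S3: 0.081 × 0.13 × 0.12 = 0.0012636
  Supplier S5: 0.151 × 0.18 × 0.0075 = 0.00020385
  Supplier S6: 0.045 × 0.066 × 0.136 = 0.00040392
  Supplier S1: 0.511 × 0.005 × 0.05 = 0.00012775
Sum = 0.0053380825.
Largest term belongs to Supplier S4, so Supplier S4 is most probable.

Supplier S4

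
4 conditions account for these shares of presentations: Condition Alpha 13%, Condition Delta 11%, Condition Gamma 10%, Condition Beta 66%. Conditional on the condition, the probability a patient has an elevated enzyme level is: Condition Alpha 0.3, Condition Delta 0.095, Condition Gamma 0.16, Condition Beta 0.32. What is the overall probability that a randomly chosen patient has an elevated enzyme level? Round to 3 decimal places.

Unnormalized posteriors (prior × likelihood):
  Condition Alpha: 0.13 × 0.3 = 0.039
  Condition Delta: 0.11 × 0.095 = 0.01045
  Condition Gamma: 0.1 × 0.16 = 0.016
  Condition Beta: 0.66 × 0.32 = 0.2112
P(elevated) = 0.039 + 0.01045 + 0.016 + 0.2112 = 0.27665 → 0.277.

0.277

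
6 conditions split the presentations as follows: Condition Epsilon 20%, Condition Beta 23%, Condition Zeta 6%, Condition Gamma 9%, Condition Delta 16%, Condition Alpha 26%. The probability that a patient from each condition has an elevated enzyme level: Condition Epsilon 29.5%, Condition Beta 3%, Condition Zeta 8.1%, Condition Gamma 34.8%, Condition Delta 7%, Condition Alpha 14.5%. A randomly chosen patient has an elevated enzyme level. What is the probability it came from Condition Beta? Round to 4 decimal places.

0.0457

Unnormalized posteriors (prior × likelihood):
  Condition Epsilon: 0.2 × 0.295 = 0.059
  Condition Beta: 0.23 × 0.03 = 0.0069
  Condition Zeta: 0.06 × 0.081 = 0.00486
  Condition Gamma: 0.09 × 0.348 = 0.03132
  Condition Delta: 0.16 × 0.07 = 0.0112
  Condition Alpha: 0.26 × 0.145 = 0.0377
Sum = 0.15098.
P(Condition Beta | evidence) = 0.0069 / 0.15098 ≈ 0.0457.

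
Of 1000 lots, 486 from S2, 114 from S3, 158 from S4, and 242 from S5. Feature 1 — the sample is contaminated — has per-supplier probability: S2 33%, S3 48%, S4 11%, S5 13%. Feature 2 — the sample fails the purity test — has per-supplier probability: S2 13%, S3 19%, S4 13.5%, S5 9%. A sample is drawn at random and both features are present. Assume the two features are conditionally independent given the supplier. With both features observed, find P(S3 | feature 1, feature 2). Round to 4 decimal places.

Unnormalized posteriors (prior × likelihood):
  S2: 0.486 × 0.33 × 0.13 = 0.0208494
  S3: 0.114 × 0.48 × 0.19 = 0.0103968
  S4: 0.158 × 0.11 × 0.135 = 0.0023463
  S5: 0.242 × 0.13 × 0.09 = 0.0028314
Sum = 0.0364239.
P(S3 | evidence) = 0.0103968 / 0.0364239 ≈ 0.2854.

0.2854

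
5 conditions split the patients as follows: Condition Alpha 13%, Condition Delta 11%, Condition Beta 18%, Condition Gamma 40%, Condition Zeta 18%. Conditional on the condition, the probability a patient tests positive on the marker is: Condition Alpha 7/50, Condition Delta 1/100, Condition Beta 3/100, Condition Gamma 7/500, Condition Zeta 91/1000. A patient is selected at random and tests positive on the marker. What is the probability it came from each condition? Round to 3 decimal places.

Condition Alpha 0.390, Condition Delta 0.024, Condition Beta 0.116, Condition Gamma 0.120, Condition Zeta 0.351

Compute prior × likelihood for every hypothesis:
  Condition Alpha: 0.13 × 0.14 = 0.0182
  Condition Delta: 0.11 × 0.01 = 0.0011
  Condition Beta: 0.18 × 0.03 = 0.0054
  Condition Gamma: 0.4 × 0.014 = 0.0056
  Condition Zeta: 0.18 × 0.091 = 0.01638
Total = 0.04668.
P(Condition Alpha | marker-positive) = 0.0182/0.04668 ≈ 0.390
P(Condition Delta | marker-positive) = 0.0011/0.04668 ≈ 0.024
P(Condition Beta | marker-positive) = 0.0054/0.04668 ≈ 0.116
P(Condition Gamma | marker-positive) = 0.0056/0.04668 ≈ 0.120
P(Condition Zeta | marker-positive) = 0.01638/0.04668 ≈ 0.351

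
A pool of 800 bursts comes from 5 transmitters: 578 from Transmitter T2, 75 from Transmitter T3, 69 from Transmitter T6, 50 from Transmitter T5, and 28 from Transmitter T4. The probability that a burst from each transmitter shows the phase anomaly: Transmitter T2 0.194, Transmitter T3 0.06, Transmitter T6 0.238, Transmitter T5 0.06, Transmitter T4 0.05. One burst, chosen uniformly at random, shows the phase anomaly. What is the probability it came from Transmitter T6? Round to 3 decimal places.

0.119

Compute prior × likelihood for every hypothesis:
  Transmitter T2: 0.7225 × 0.194 = 0.140165
  Transmitter T3: 0.09375 × 0.06 = 0.005625
  Transmitter T6: 0.08625 × 0.238 = 0.0205275
  Transmitter T5: 0.0625 × 0.06 = 0.00375
  Transmitter T4: 0.035 × 0.05 = 0.00175
Sum = 0.1718175.
P(Transmitter T6 | evidence) = 0.0205275 / 0.1718175 ≈ 0.119.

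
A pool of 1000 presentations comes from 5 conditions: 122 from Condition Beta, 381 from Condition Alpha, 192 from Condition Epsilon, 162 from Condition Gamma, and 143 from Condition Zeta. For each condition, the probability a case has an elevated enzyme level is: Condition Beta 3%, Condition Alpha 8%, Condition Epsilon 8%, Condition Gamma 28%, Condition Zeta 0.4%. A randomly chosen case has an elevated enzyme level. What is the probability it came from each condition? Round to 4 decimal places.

Condition Beta 0.0384, Condition Alpha 0.3194, Condition Epsilon 0.1610, Condition Gamma 0.4753, Condition Zeta 0.0060

By Bayes' rule, posterior ∝ prior × likelihood:
  Condition Beta: 0.122 × 0.03 = 0.00366
  Condition Alpha: 0.381 × 0.08 = 0.03048
  Condition Epsilon: 0.192 × 0.08 = 0.01536
  Condition Gamma: 0.162 × 0.28 = 0.04536
  Condition Zeta: 0.143 × 0.004 = 0.000572
Sum = 0.095432.
P(Condition Beta | elevated) = 0.00366/0.095432 ≈ 0.0384
P(Condition Alpha | elevated) = 0.03048/0.095432 ≈ 0.3194
P(Condition Epsilon | elevated) = 0.01536/0.095432 ≈ 0.1610
P(Condition Gamma | elevated) = 0.04536/0.095432 ≈ 0.4753
P(Condition Zeta | elevated) = 0.000572/0.095432 ≈ 0.0060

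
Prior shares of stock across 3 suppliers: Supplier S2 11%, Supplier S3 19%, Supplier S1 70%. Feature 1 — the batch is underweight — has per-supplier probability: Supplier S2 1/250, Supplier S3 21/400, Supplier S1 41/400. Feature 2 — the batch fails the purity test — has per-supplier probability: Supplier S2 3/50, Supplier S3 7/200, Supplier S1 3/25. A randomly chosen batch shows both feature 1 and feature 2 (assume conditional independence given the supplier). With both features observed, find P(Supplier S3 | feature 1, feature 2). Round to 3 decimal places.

0.039

By Bayes' rule, posterior ∝ prior × likelihood:
  Supplier S2: 0.11 × 0.004 × 0.06 = 0.0000264
  Supplier S3: 0.19 × 0.0525 × 0.035 = 0.000349125
  Supplier S1: 0.7 × 0.1025 × 0.12 = 0.00861
Normalizing constant = 0.008985525.
P(Supplier S3 | evidence) = 0.000349125 / 0.008985525 ≈ 0.039.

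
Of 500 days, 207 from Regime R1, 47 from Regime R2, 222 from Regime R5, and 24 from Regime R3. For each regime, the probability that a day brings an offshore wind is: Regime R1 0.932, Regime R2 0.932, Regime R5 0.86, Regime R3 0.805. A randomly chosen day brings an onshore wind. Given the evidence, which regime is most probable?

Regime R5

Taking complements, P(onshore | each) = Regime R1 0.068, Regime R2 0.068, Regime R5 0.14, Regime R3 0.195.
By Bayes' rule, posterior ∝ prior × likelihood:
  Regime R1: 0.414 × 0.068 = 0.028152
  Regime R2: 0.094 × 0.068 = 0.006392
  Regime R5: 0.444 × 0.14 = 0.06216
  Regime R3: 0.048 × 0.195 = 0.00936
Sum = 0.106064.
Largest term belongs to Regime R5, so Regime R5 is most probable.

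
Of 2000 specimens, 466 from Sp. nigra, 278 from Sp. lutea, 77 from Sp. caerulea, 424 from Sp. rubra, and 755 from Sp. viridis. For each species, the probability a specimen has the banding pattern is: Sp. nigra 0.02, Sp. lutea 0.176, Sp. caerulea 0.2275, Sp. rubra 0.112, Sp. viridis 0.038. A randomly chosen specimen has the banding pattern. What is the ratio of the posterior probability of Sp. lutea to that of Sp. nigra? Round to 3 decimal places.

5.250

Compute prior × likelihood for every hypothesis:
  Sp. nigra: 0.233 × 0.02 = 0.00466
  Sp. lutea: 0.139 × 0.176 = 0.024464
  Sp. caerulea: 0.0385 × 0.2275 = 0.00875875
  Sp. rubra: 0.212 × 0.112 = 0.023744
  Sp. viridis: 0.3775 × 0.038 = 0.014345
Sum = 0.07597175.
The ratio is 0.024464 / 0.00466 (the normalizer cancels) = 5.250.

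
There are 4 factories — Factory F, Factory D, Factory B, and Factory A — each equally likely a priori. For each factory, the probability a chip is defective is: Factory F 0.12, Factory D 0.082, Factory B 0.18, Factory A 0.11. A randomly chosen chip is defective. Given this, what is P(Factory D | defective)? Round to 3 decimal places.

With a uniform prior (1/4 each), posterior ∝ likelihood:
  Factory F: 0.12
  Factory D: 0.082
  Factory B: 0.18
  Factory A: 0.11
Total = 0.492.
P(Factory D | evidence) = 0.082 / 0.492 ≈ 0.167.

0.167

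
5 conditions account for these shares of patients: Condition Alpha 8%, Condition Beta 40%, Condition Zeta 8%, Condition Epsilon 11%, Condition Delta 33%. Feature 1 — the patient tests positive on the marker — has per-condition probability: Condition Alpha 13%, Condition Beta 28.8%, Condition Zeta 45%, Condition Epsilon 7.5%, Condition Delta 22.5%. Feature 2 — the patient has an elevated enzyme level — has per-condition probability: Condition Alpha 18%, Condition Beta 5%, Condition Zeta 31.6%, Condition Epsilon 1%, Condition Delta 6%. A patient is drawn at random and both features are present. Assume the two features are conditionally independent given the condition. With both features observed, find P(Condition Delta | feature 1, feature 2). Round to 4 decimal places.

Unnormalized posteriors (prior × likelihood):
  Condition Alpha: 0.08 × 0.13 × 0.18 = 0.001872
  Condition Beta: 0.4 × 0.288 × 0.05 = 0.00576
  Condition Zeta: 0.08 × 0.45 × 0.316 = 0.011376
  Condition Epsilon: 0.11 × 0.075 × 0.01 = 0.0000825
  Condition Delta: 0.33 × 0.225 × 0.06 = 0.004455
Total = 0.0235455.
P(Condition Delta | evidence) = 0.004455 / 0.0235455 ≈ 0.1892.

0.1892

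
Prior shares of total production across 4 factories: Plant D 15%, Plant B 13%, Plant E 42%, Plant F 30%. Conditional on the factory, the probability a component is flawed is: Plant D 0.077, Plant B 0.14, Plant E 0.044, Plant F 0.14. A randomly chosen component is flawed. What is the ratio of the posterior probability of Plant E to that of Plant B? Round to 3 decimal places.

Prior × likelihood for each hypothesis:
  Plant D: 0.15 × 0.077 = 0.01155
  Plant B: 0.13 × 0.14 = 0.0182
  Plant E: 0.42 × 0.044 = 0.01848
  Plant F: 0.3 × 0.14 = 0.042
Normalizing constant = 0.09023.
The ratio is 0.01848 / 0.0182 (the normalizer cancels) = 1.015.

1.015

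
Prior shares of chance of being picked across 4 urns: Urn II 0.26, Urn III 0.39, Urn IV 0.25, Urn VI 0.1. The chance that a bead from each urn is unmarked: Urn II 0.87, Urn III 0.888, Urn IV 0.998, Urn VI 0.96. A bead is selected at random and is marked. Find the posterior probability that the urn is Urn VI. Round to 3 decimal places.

Taking complements, P(marked | each) = Urn II 0.13, Urn III 0.112, Urn IV 0.002, Urn VI 0.04.
Compute prior × likelihood for every hypothesis:
  Urn II: 0.26 × 0.13 = 0.0338
  Urn III: 0.39 × 0.112 = 0.04368
  Urn IV: 0.25 × 0.002 = 0.0005
  Urn VI: 0.1 × 0.04 = 0.004
Sum = 0.08198.
P(Urn VI | evidence) = 0.004 / 0.08198 ≈ 0.049.

0.049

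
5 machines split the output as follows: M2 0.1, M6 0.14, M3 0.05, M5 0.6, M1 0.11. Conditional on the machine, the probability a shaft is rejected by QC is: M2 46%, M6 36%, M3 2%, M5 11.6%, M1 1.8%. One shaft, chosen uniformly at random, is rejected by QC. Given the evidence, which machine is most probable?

Compute prior × likelihood for every hypothesis:
  M2: 0.1 × 0.46 = 0.046
  M6: 0.14 × 0.36 = 0.0504
  M3: 0.05 × 0.02 = 0.001
  M5: 0.6 × 0.116 = 0.0696
  M1: 0.11 × 0.018 = 0.00198
Normalizing constant = 0.16898.
Largest term belongs to M5, so M5 is most probable.

M5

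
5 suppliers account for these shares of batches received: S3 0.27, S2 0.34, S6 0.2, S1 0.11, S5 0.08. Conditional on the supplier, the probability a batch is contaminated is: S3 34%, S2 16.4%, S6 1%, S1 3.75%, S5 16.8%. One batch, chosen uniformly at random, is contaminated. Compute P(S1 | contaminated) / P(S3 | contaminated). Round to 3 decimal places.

0.045

Compute prior × likelihood for every hypothesis:
  S3: 0.27 × 0.34 = 0.0918
  S2: 0.34 × 0.164 = 0.05576
  S6: 0.2 × 0.01 = 0.002
  S1: 0.11 × 0.0375 = 0.004125
  S5: 0.08 × 0.168 = 0.01344
Normalizing constant = 0.167125.
The ratio is 0.004125 / 0.0918 (the normalizer cancels) = 0.045.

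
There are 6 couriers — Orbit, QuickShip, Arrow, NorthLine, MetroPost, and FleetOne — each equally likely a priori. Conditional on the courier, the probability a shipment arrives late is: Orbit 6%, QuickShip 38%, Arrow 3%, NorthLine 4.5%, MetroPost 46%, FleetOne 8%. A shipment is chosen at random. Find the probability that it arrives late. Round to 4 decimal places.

0.1758

Since the prior is uniform, the posterior is proportional to the likelihood:
  Orbit: 0.06
  QuickShip: 0.38
  Arrow: 0.03
  NorthLine: 0.045
  MetroPost: 0.46
  FleetOne: 0.08
P(late) = (1/6) × (0.06 + 0.38 + 0.03 + 0.045 + 0.46 + 0.08) = 1.055/6 ≈ 0.1758.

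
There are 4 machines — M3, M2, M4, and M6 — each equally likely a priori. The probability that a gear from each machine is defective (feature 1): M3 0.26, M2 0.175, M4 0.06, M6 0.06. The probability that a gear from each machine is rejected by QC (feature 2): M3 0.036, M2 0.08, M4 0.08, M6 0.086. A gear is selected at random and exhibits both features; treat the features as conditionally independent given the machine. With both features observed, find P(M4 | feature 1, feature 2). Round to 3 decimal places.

With a uniform prior (1/4 each), posterior ∝ likelihood:
  M3: 0.26 × 0.036 = 0.00936
  M2: 0.175 × 0.08 = 0.014
  M4: 0.06 × 0.08 = 0.0048
  M6: 0.06 × 0.086 = 0.00516
Normalizing constant = 0.03332.
P(M4 | evidence) = 0.0048 / 0.03332 ≈ 0.144.

0.144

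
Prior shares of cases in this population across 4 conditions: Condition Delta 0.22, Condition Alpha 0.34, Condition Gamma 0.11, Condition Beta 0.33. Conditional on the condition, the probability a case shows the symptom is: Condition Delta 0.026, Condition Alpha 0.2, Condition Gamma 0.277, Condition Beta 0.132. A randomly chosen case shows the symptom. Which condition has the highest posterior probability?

Condition Alpha

Compute prior × likelihood for every hypothesis:
  Condition Delta: 0.22 × 0.026 = 0.00572
  Condition Alpha: 0.34 × 0.2 = 0.068
  Condition Gamma: 0.11 × 0.277 = 0.03047
  Condition Beta: 0.33 × 0.132 = 0.04356
Total = 0.14775.
Largest term belongs to Condition Alpha, so Condition Alpha is most probable.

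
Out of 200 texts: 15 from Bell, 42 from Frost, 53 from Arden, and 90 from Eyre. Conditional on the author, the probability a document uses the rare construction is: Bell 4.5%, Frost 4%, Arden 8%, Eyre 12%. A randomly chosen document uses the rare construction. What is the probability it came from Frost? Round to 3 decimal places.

By Bayes' rule, posterior ∝ prior × likelihood:
  Bell: 0.075 × 0.045 = 0.003375
  Frost: 0.21 × 0.04 = 0.0084
  Arden: 0.265 × 0.08 = 0.0212
  Eyre: 0.45 × 0.12 = 0.054
Normalizing constant = 0.086975.
P(Frost | evidence) = 0.0084 / 0.086975 ≈ 0.097.

0.097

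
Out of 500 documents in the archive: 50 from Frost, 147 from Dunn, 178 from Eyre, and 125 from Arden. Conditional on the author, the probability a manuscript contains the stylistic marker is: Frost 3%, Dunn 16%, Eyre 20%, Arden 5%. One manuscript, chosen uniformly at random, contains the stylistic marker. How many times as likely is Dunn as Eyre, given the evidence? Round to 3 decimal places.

Prior × likelihood for each hypothesis:
  Frost: 0.1 × 0.03 = 0.003
  Dunn: 0.294 × 0.16 = 0.04704
  Eyre: 0.356 × 0.2 = 0.0712
  Arden: 0.25 × 0.05 = 0.0125
Normalizing constant = 0.13374.
The ratio is 0.04704 / 0.0712 (the normalizer cancels) = 0.661.

0.661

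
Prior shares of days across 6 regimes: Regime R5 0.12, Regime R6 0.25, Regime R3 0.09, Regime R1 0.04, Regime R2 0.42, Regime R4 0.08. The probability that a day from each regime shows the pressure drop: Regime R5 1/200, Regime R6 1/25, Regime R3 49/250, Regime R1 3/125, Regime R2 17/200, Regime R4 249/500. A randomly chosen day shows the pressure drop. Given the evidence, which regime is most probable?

Regime R4

Compute prior × likelihood for every hypothesis:
  Regime R5: 0.12 × 0.005 = 0.0006
  Regime R6: 0.25 × 0.04 = 0.01
  Regime R3: 0.09 × 0.196 = 0.01764
  Regime R1: 0.04 × 0.024 = 0.00096
  Regime R2: 0.42 × 0.085 = 0.0357
  Regime R4: 0.08 × 0.498 = 0.03984
Normalizing constant = 0.10474.
Largest term belongs to Regime R4, so Regime R4 is most probable.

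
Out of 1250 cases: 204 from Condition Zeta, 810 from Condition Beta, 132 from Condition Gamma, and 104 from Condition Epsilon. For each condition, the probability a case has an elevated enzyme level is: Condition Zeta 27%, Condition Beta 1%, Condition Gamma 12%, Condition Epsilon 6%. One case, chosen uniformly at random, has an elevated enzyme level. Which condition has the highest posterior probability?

Condition Zeta

Unnormalized posteriors (prior × likelihood):
  Condition Zeta: 0.1632 × 0.27 = 0.044064
  Condition Beta: 0.648 × 0.01 = 0.00648
  Condition Gamma: 0.1056 × 0.12 = 0.012672
  Condition Epsilon: 0.0832 × 0.06 = 0.004992
Total = 0.068208.
Largest term belongs to Condition Zeta, so Condition Zeta is most probable.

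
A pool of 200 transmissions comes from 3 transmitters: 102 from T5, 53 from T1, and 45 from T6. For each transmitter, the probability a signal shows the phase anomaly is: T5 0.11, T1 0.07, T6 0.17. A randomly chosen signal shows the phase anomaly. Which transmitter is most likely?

By Bayes' rule, posterior ∝ prior × likelihood:
  T5: 0.51 × 0.11 = 0.0561
  T1: 0.265 × 0.07 = 0.01855
  T6: 0.225 × 0.17 = 0.03825
Normalizing constant = 0.1129.
Largest term belongs to T5, so T5 is most probable.

T5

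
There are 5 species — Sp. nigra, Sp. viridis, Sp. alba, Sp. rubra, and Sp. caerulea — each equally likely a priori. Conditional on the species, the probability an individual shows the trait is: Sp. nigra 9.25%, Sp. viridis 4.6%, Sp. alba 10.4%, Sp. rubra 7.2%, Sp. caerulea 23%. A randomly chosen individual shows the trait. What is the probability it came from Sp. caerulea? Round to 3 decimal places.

Since the prior is uniform, the posterior is proportional to the likelihood:
  Sp. nigra: 0.0925
  Sp. viridis: 0.046
  Sp. alba: 0.104
  Sp. rubra: 0.072
  Sp. caerulea: 0.23
Normalizing constant = 0.5445.
P(Sp. caerulea | evidence) = 0.23 / 0.5445 ≈ 0.422.

0.422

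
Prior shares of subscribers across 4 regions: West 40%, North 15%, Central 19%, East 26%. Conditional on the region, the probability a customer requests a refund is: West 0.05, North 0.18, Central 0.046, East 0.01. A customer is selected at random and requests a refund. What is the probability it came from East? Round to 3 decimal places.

Prior × likelihood for each hypothesis:
  West: 0.4 × 0.05 = 0.02
  North: 0.15 × 0.18 = 0.027
  Central: 0.19 × 0.046 = 0.00874
  East: 0.26 × 0.01 = 0.0026
Normalizing constant = 0.05834.
P(East | evidence) = 0.0026 / 0.05834 ≈ 0.045.

0.045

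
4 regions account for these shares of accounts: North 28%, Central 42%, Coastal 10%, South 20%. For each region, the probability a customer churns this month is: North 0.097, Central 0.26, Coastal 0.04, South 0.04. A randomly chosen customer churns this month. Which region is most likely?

Compute prior × likelihood for every hypothesis:
  North: 0.28 × 0.097 = 0.02716
  Central: 0.42 × 0.26 = 0.1092
  Coastal: 0.1 × 0.04 = 0.004
  South: 0.2 × 0.04 = 0.008
Total = 0.14836.
Largest term belongs to Central, so Central is most probable.

Central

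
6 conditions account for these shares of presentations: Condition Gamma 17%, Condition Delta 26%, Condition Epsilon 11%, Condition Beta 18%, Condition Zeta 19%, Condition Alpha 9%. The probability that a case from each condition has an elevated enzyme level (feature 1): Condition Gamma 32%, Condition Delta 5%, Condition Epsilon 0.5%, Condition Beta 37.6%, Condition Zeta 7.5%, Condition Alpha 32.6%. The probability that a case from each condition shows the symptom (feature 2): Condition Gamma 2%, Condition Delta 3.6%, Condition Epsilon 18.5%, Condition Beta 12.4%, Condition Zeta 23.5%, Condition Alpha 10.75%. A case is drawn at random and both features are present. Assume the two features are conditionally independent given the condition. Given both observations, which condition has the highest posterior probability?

By Bayes' rule, posterior ∝ prior × likelihood:
  Condition Gamma: 0.17 × 0.32 × 0.02 = 0.001088
  Condition Delta: 0.26 × 0.05 × 0.036 = 0.000468
  Condition Epsilon: 0.11 × 0.005 × 0.185 = 0.00010175
  Condition Beta: 0.18 × 0.376 × 0.124 = 0.00839232
  Condition Zeta: 0.19 × 0.075 × 0.235 = 0.00334875
  Condition Alpha: 0.09 × 0.326 × 0.1075 = 0.00315405
Normalizing constant = 0.01655287.
Largest term belongs to Condition Beta, so Condition Beta is most probable.

Condition Beta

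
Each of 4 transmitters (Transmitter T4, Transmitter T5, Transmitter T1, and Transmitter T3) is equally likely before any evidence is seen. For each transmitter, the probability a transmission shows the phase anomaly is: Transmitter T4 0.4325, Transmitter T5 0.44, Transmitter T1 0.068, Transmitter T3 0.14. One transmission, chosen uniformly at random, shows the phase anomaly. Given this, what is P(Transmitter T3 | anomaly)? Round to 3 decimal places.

Since the prior is uniform, the posterior is proportional to the likelihood:
  Transmitter T4: 0.4325
  Transmitter T5: 0.44
  Transmitter T1: 0.068
  Transmitter T3: 0.14
Total = 1.0805.
P(Transmitter T3 | evidence) = 0.14 / 1.0805 ≈ 0.130.

0.130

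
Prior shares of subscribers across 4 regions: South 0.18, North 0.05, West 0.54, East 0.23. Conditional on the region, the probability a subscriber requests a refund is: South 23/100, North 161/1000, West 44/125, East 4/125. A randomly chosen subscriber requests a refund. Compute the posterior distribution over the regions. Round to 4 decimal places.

Unnormalized posteriors (prior × likelihood):
  South: 0.18 × 0.23 = 0.0414
  North: 0.05 × 0.161 = 0.00805
  West: 0.54 × 0.352 = 0.19008
  East: 0.23 × 0.032 = 0.00736
Total = 0.24689.
P(South | refund) = 0.0414/0.24689 ≈ 0.1677
P(North | refund) = 0.00805/0.24689 ≈ 0.0326
P(West | refund) = 0.19008/0.24689 ≈ 0.7699
P(East | refund) = 0.00736/0.24689 ≈ 0.0298

South 0.1677, North 0.0326, West 0.7699, East 0.0298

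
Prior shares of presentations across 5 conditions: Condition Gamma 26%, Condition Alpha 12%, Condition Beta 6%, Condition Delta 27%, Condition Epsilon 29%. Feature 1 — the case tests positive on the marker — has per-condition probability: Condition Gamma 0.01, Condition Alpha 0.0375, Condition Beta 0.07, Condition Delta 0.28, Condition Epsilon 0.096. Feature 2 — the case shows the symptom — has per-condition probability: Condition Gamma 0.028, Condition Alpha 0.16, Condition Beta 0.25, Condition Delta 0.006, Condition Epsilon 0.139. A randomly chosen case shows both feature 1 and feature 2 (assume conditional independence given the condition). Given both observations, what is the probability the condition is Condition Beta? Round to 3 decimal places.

0.170

Prior × likelihood for each hypothesis:
  Condition Gamma: 0.26 × 0.01 × 0.028 = 0.0000728
  Condition Alpha: 0.12 × 0.0375 × 0.16 = 0.00072
  Condition Beta: 0.06 × 0.07 × 0.25 = 0.00105
  Condition Delta: 0.27 × 0.28 × 0.006 = 0.0004536
  Condition Epsilon: 0.29 × 0.096 × 0.139 = 0.00386976
Normalizing constant = 0.00616616.
P(Condition Beta | evidence) = 0.00105 / 0.00616616 ≈ 0.170.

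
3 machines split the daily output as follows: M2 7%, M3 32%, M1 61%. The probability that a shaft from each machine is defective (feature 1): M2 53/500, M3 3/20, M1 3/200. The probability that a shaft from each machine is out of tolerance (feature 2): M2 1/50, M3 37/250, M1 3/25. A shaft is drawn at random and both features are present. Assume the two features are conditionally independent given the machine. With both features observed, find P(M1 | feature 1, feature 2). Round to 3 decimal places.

Unnormalized posteriors (prior × likelihood):
  M2: 0.07 × 0.106 × 0.02 = 0.0001484
  M3: 0.32 × 0.15 × 0.148 = 0.007104
  M1: 0.61 × 0.015 × 0.12 = 0.001098
Sum = 0.0083504.
P(M1 | evidence) = 0.001098 / 0.0083504 ≈ 0.131.

0.131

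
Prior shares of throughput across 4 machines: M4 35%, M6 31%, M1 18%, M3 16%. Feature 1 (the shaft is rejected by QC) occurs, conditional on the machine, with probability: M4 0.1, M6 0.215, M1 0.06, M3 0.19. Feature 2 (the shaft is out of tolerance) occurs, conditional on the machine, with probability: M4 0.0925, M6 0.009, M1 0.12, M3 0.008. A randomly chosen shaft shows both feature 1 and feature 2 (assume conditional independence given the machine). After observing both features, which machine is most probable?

M4

Prior × likelihood for each hypothesis:
  M4: 0.35 × 0.1 × 0.0925 = 0.0032375
  M6: 0.31 × 0.215 × 0.009 = 0.00059985
  M1: 0.18 × 0.06 × 0.12 = 0.001296
  M3: 0.16 × 0.19 × 0.008 = 0.0002432
Total = 0.00537655.
Largest term belongs to M4, so M4 is most probable.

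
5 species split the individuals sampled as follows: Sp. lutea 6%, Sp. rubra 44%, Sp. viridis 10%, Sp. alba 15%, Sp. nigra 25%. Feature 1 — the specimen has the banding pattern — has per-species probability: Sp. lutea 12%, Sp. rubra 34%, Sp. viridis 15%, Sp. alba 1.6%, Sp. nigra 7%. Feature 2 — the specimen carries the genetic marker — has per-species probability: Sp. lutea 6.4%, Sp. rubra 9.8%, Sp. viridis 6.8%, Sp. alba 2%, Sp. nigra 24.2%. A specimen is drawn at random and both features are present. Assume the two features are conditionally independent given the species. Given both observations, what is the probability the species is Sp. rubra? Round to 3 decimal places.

0.718

Prior × likelihood for each hypothesis:
  Sp. lutea: 0.06 × 0.12 × 0.064 = 0.0004608
  Sp. rubra: 0.44 × 0.34 × 0.098 = 0.0146608
  Sp. viridis: 0.1 × 0.15 × 0.068 = 0.00102
  Sp. alba: 0.15 × 0.016 × 0.02 = 0.000048
  Sp. nigra: 0.25 × 0.07 × 0.242 = 0.004235
Sum = 0.0204246.
P(Sp. rubra | evidence) = 0.0146608 / 0.0204246 ≈ 0.718.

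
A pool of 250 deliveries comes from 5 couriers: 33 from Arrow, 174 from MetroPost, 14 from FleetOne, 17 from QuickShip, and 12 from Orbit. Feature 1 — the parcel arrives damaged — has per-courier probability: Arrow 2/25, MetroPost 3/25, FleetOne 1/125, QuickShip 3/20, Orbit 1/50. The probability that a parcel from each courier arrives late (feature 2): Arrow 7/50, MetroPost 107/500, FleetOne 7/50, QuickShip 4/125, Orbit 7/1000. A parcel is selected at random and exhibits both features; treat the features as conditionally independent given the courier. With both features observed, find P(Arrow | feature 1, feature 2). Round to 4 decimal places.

By Bayes' rule, posterior ∝ prior × likelihood:
  Arrow: 0.132 × 0.08 × 0.14 = 0.0014784
  MetroPost: 0.696 × 0.12 × 0.214 = 0.01787328
  FleetOne: 0.056 × 0.008 × 0.14 = 0.00006272
  QuickShip: 0.068 × 0.15 × 0.032 = 0.0003264
  Orbit: 0.048 × 0.02 × 0.007 = 0.00000672
Normalizing constant = 0.01974752.
P(Arrow | evidence) = 0.0014784 / 0.01974752 ≈ 0.0749.

0.0749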